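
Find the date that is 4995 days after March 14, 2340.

November 16, 2353

Count 4995 days after March 14, 2340:
Day-of-year of March 14, 2340: 74.
Day-of-year of November 16, 2353: 320.
2340 has 366 days, so 366 − 74 = 292 days remain in 2340.
Full years 2341–2352: 9 common + 3 leap = 9×365 + 3×366 = 4383 days.
Total: 292 + 4383 + 320 = 4995 days.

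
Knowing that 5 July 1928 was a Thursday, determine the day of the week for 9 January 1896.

Thursday

Count forward from the earlier date (January 9, 1896) to the later (July 5, 1928):
Day-of-year of January 9, 1896: 9.
Day-of-year of July 5, 1928: 187.
1896 has 366 days, so 366 − 9 = 357 days remain in 1896.
Full years 1897–1927: 25 common + 6 leap = 25×365 + 6×366 = 11321 days.
Total: 357 + 11321 + 187 = 11865 days.
11865 is a multiple of 7, so 9 January 1896 falls on the same weekday: Thursday.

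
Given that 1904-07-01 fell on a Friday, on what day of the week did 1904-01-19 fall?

Tuesday

Count forward from the earlier date (January 19, 1904) to the later (July 1, 1904):
January 1904: 31 − 19 = 12 days remain.
Then February 1904 (29), March (31), April (30), May (31), June (30): 29 + 31 + 30 + 31 + 30 = 151 days.
July 1, 1904: 1 day.
Total: 12 + 151 + 1 = 164 days.
164 mod 7 = 3, so 3 days before Friday is Tuesday.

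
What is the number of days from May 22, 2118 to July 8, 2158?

Day-of-year of May 22, 2118: 142.
Day-of-year of July 8, 2158: 189.
2118 has 365 days, so 365 − 142 = 223 days remain in 2118.
Full years 2119–2157: 29 common + 10 leap = 29×365 + 10×366 = 14245 days.
Total: 223 + 14245 + 189 = 14657 days.

14657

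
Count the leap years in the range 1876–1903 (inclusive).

Years divisible by 4 in [1876, 1903]: 1876, 1880, 1884, 1888, 1892, 1896, 1900.
Of these, 1900 is divisible by 100 but not 400, so not leap.
Leap years: 7 − 1 = 6.

6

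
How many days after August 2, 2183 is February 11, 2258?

27221

Day-of-year of August 2, 2183: 214.
Day-of-year of February 11, 2258: 42.
2183 has 365 days, so 365 − 214 = 151 days remain in 2183.
Full years 2184–2257: 56 common + 18 leap = 56×365 + 18×366 = 27028 days.
Total: 151 + 27028 + 42 = 27221 days.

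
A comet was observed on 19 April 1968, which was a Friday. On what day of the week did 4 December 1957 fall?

Count forward from the earlier date (December 4, 1957) to the later (April 19, 1968):
Day-of-year of December 4, 1957: 338.
Day-of-year of April 19, 1968: 110.
1957 has 365 days, so 365 − 338 = 27 days remain in 1957.
Full years 1958–1967: 8 common + 2 leap = 8×365 + 2×366 = 3652 days.
Total: 27 + 3652 + 110 = 3789 days.
3789 mod 7 = 2, so 2 days before Friday is Wednesday.

Wednesday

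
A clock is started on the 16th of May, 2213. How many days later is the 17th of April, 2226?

4719

From May 16, 2213 to May 16, 2225: 12 years, of which 3 contain a Feb 29 — 9×365 + 3×366 = 4383 days.
May 2225: 31 − 16 = 15 days remain.
Then 10 full months totalling 304 days.
April 1–17, 2226: 17 days.
Residual: 336 days.
Total: 4719 days.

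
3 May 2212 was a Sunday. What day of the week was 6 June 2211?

Thursday

Count forward from the earlier date (June 6, 2211) to the later (May 3, 2212):
June 2211: 30 − 6 = 24 days remain.
Then 10 full months totalling 305 days.
May 1–3, 2212: 3 days.
Total: 24 + 305 + 3 = 332 days.
332 mod 7 = 3, so 3 days before Sunday is Thursday.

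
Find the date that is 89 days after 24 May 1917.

21 August 1917

Count 89 days after May 24, 1917:
May 1917: 31 − 24 = 7 days remain.
Then June (30), July (31): 30 + 31 = 61 days.
August 1–21, 1917: 21 days.
Total: 7 + 61 + 21 = 89 days.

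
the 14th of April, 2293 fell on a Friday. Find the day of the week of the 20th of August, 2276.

Count forward from the earlier date (August 20, 2276) to the later (April 14, 2293):
Day-of-year of August 20, 2276: 233.
Day-of-year of April 14, 2293: 104.
2276 has 366 days, so 366 − 233 = 133 days remain in 2276.
Full years 2277–2292: 12 common + 4 leap = 12×365 + 4×366 = 5844 days.
Total: 133 + 5844 + 104 = 6081 days.
6081 mod 7 = 5, so 5 days before Friday is Sunday.

Sunday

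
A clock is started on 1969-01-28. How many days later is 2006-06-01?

13638

Day-of-year of January 28, 1969: 28.
Day-of-year of June 1, 2006: 152.
1969 has 365 days, so 365 − 28 = 337 days remain in 1969.
Full years 1970–2005: 27 common + 9 leap = 27×365 + 9×366 = 13149 days.
Total: 337 + 13149 + 152 = 13638 days.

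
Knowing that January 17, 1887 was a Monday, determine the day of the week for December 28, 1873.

Count forward from the earlier date (December 28, 1873) to the later (January 17, 1887):
From December 28, 1873 to December 28, 1886: 13 years, of which 3 contain a Feb 29 — 10×365 + 3×366 = 4748 days.
December 1886: 31 − 28 = 3 days remain.
January 1–17, 1887: 17 days.
Residual: 20 days.
Total: 4768 days.
4768 mod 7 = 1, so 1 day before Monday is Sunday.

Sunday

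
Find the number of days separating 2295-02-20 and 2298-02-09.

1085

Day-of-year of February 20, 2295: 51.
Day-of-year of February 9, 2298: 40.
2295 has 365 days, so 365 − 51 = 314 days remain in 2295.
Full years: 2296: 366; 2297: 365. Sum = 731.
Total: 314 + 731 + 40 = 1085 days.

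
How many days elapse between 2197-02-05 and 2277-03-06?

From February 5, 2197 to February 5, 2277: 80 years, of which 19 contain a Feb 29 — 61×365 + 19×366 = 29219 days.
(2200 is not a leap year (divisible by 100 but not 400).)
February 2277: 28 − 5 = 23 days remain (2277 is not a leap year, so February has 28 days).
March 1–6, 2277: 6 days.
Residual: 29 days.
Total: 29248 days.

29248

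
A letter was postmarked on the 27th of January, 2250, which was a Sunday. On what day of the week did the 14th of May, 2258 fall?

From January 27, 2250 to January 27, 2258: 8 years, of which 2 contain a Feb 29 — 6×365 + 2×366 = 2922 days.
January 2258: 31 − 27 = 4 days remain.
Then February 2258 (28), March (31), April (30): 28 + 31 + 30 = 89 days.
May 1–14, 2258: 14 days.
Residual: 107 days.
Total: 3029 days.
3029 mod 7 = 5, so 5 days after Sunday is Friday.

Friday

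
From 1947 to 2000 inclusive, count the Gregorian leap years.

Years divisible by 4: 1948, 1952, …, 2000 — 14 in all.
2000 is divisible by 400, so still leap.
No century exceptions apply. Count: 14.

14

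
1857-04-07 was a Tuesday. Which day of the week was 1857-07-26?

Sunday

April 1857: 30 − 7 = 23 days remain.
Then May (31), June (30): 31 + 30 = 61 days.
July 1–26, 1857: 26 days.
Total: 23 + 61 + 26 = 110 days.
110 mod 7 = 5, so 5 days after Tuesday is Sunday.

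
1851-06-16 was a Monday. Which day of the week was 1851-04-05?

Saturday

Count forward from the earlier date (April 5, 1851) to the later (June 16, 1851):
April 1851: 30 − 5 = 25 days remain.
Then May (31): 31 days.
June 1–16, 1851: 16 days.
Total: 25 + 31 + 16 = 72 days.
72 mod 7 = 2, so 2 days before Monday is Saturday.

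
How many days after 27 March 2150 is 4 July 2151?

464

March 27, 2150 → March 27, 2151: 365 days.
March 2151: 31 − 27 = 4 days remain.
Then April (30), May (31), June (30): 30 + 31 + 30 = 91 days.
July 1–4, 2151: 4 days.
Residual: 99 days.
Total: 464 days.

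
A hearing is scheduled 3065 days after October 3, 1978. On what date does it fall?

February 23, 1987

Count 3065 days after October 3, 1978:
Day-of-year of October 3, 1978: 276.
Day-of-year of February 23, 1987: 54.
1978 has 365 days, so 365 − 276 = 89 days remain in 1978.
Full years 1979–1986: 6 common + 2 leap = 6×365 + 2×366 = 2922 days.
Total: 89 + 2922 + 54 = 3065 days.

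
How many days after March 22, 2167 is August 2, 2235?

From March 22, 2167 to March 22, 2235: 68 years, of which 16 contain a Feb 29 — 52×365 + 16×366 = 24836 days.
(2200 is not a leap year (divisible by 100 but not 400).)
March 2235: 31 − 22 = 9 days remain.
Then April (30), May (31), June (30), July (31): 30 + 31 + 30 + 31 = 122 days.
August 1–2, 2235: 2 days.
Residual: 133 days.
Total: 24969 days.

24969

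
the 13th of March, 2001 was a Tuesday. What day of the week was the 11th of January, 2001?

Thursday

Count forward from the earlier date (January 11, 2001) to the later (March 13, 2001):
January 2001: 31 − 11 = 20 days remain.
Then February 2001 (28): 28 days.
March 1–13, 2001: 13 days.
Total: 20 + 28 + 13 = 61 days.
61 mod 7 = 5, so 5 days before Tuesday is Thursday.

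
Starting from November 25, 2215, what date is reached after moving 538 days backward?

June 5, 2214

Count 538 days before November 25, 2215:
Day-of-year of June 5, 2214: 156.
Day-of-year of November 25, 2215: 329.
2214 has 365 days, so 365 − 156 = 209 days remain in 2214.
Total: 209 + 329 = 538 days.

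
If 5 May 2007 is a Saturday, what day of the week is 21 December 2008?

May 2007: 31 − 5 = 26 days remain.
Then 18 full months totalling 549 days.
December 1–21, 2008: 21 days.
Total: 26 + 549 + 21 = 596 days.
596 mod 7 = 1, so 1 day after Saturday is Sunday.

Sunday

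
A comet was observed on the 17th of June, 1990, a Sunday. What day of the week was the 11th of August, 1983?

Thursday

Count forward from the earlier date (August 11, 1983) to the later (June 17, 1990):
August 11, 1983 → August 11, 1984: 366 days (1984 is a leap year).
August 11, 1984 → August 11, 1985: 365 days.
August 11, 1985 → August 11, 1986: 365 days.
August 11, 1986 → August 11, 1987: 365 days.
August 11, 1987 → August 11, 1988: 366 days (1988 is a leap year).
August 11, 1988 → August 11, 1989: 365 days.
August 1989: 31 − 11 = 20 days remain.
Then 9 full months totalling 273 days.
June 1–17, 1990: 17 days.
Residual: 310 days.
Total: 2502 days.
2502 mod 7 = 3, so 3 days before Sunday is Thursday.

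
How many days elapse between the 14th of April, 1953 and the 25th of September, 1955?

Day-of-year of April 14, 1953: 104.
Day-of-year of September 25, 1955: 268.
1953 has 365 days, so 365 − 104 = 261 days remain in 1953.
Full years: 1954: 365. Sum = 365.
Total: 261 + 365 + 268 = 894 days.

894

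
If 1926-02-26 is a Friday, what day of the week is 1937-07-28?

Wednesday

Day-of-year of February 26, 1926: 57.
Day-of-year of July 28, 1937: 209.
1926 has 365 days, so 365 − 57 = 308 days remain in 1926.
Full years 1927–1936: 7 common + 3 leap = 7×365 + 3×366 = 3653 days.
Total: 308 + 3653 + 209 = 4170 days.
4170 mod 7 = 5, so 5 days after Friday is Wednesday.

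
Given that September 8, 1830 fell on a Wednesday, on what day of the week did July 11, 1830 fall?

Count forward from the earlier date (July 11, 1830) to the later (September 8, 1830):
July 1830: 31 − 11 = 20 days remain.
Then August (31): 31 days.
September 1–8, 1830: 8 days.
Total: 20 + 31 + 8 = 59 days.
59 mod 7 = 3, so 3 days before Wednesday is Sunday.

Sunday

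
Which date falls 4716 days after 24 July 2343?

21 June 2356

Count 4716 days after July 24, 2343:
From July 24, 2343 to July 24, 2355: 12 years, of which 3 contain a Feb 29 — 9×365 + 3×366 = 4383 days.
July 2355: 31 − 24 = 7 days remain.
Then 10 full months totalling 305 days.
June 1–21, 2356: 21 days.
Residual: 333 days.
Total: 4716 days.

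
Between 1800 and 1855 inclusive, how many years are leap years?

Years divisible by 4: 1800, 1804, …, 1852 — 14 in all.
Of these, 1800 is divisible by 100 but not 400, so not leap.
Leap years: 14 − 1 = 13.

13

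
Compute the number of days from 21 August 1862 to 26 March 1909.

17018

From August 21, 1862 to August 21, 1908: 46 years, of which 11 contain a Feb 29 — 35×365 + 11×366 = 16801 days.
(1900 is not a leap year (divisible by 100 but not 400).)
August 1908: 31 − 21 = 10 days remain.
Then September (30), October (31), November (30), December (31), January (31), February 1909 (28): 30 + 31 + 30 + 31 + 31 + 28 = 181 days.
March 1–26, 1909: 26 days.
Residual: 217 days.
Total: 17018 days.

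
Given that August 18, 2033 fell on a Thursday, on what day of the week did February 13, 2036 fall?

Wednesday

August 18, 2033 → August 18, 2034: 365 days.
August 18, 2034 → August 18, 2035: 365 days.
August 2035: 31 − 18 = 13 days remain.
Then September (30), October (31), November (30), December (31), January (31): 30 + 31 + 30 + 31 + 31 = 153 days.
February 1–13, 2036: 13 days (2036 is a leap year).
Residual: 179 days.
Total: 909 days.
909 mod 7 = 6, so 6 days after Thursday is Wednesday.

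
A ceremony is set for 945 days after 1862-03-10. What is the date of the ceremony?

1864-10-10

Count 945 days after March 10, 1862:
March 10, 1862 → March 10, 1863: 365 days.
March 10, 1863 → March 10, 1864: 366 days (1864 is a leap year).
March 1864: 31 − 10 = 21 days remain.
Then April (30), May (31), June (30), July (31), August (31), September (30): 30 + 31 + 30 + 31 + 31 + 30 = 183 days.
October 1–10, 1864: 10 days.
Residual: 214 days.
Total: 945 days.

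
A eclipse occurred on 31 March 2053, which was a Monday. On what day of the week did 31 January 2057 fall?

Wednesday

March 31, 2053 → March 31, 2054: 365 days.
March 31, 2054 → March 31, 2055: 365 days.
March 31, 2055 → March 31, 2056: 366 days (2056 is a leap year).
March 2056: 31 − 31 = 0 days remain.
Then 9 full months totalling 275 days.
January 1–31, 2057: 31 days.
Residual: 306 days.
Total: 1402 days.
1402 mod 7 = 2, so 2 days after Monday is Wednesday.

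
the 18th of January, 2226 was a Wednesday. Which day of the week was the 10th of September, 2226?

January 2226: 31 − 18 = 13 days remain.
Then February 2226 (28), March (31), April (30), May (31), June (30), July (31), August (31): 28 + 31 + 30 + 31 + 30 + 31 + 31 = 212 days.
September 1–10, 2226: 10 days.
Total: 13 + 212 + 10 = 235 days.
235 mod 7 = 4, so 4 days after Wednesday is Sunday.

Sunday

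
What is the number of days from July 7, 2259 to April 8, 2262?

1006

July 7, 2259 → July 7, 2260: 366 days (2260 is a leap year).
July 7, 2260 → July 7, 2261: 365 days.
July 2261: 31 − 7 = 24 days remain.
Then August (31), September (30), October (31), November (30), December (31), January (31), February 2262 (28), March (31): 31 + 30 + 31 + 30 + 31 + 31 + 28 + 31 = 243 days.
April 1–8, 2262: 8 days.
Residual: 275 days.
Total: 1006 days.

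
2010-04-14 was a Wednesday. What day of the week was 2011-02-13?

April 2010: 30 − 14 = 16 days remain.
Then 9 full months totalling 276 days.
February 1–13, 2011: 13 days (2011 is not a leap year).
Residual: 305 days.
Total: 305 days.
305 mod 7 = 4, so 4 days after Wednesday is Sunday.

Sunday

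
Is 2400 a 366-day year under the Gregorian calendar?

Yes

2400 is a leap year (divisible by 400).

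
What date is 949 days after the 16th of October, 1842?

the 22nd of May, 1845

Count 949 days after October 16, 1842:
Day-of-year of October 16, 1842: 289.
Day-of-year of May 22, 1845: 142.
1842 has 365 days, so 365 − 289 = 76 days remain in 1842.
Full years: 1843: 365; 1844: 366. Sum = 731.
Total: 76 + 731 + 142 = 949 days.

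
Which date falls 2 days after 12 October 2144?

14 October 2144

Count 2 days after October 12, 2144:
Within October 2144: 14 − 12 = 2 days.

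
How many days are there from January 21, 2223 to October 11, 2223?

January 2223: 31 − 21 = 10 days remain.
Then February 2223 (28), March (31), April (30), May (31), June (30), July (31), August (31), September (30): 28 + 31 + 30 + 31 + 30 + 31 + 31 + 30 = 242 days.
October 1–11, 2223: 11 days.
Total: 10 + 242 + 11 = 263 days.

263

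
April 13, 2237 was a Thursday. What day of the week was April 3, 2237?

Count forward from the earlier date (April 3, 2237) to the later (April 13, 2237):
Within April 2237: 13 − 3 = 10 days.
10 mod 7 = 3, so 3 days before Thursday is Monday.

Monday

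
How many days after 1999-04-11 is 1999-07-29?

April 1999: 30 − 11 = 19 days remain.
Then May (31), June (30): 31 + 30 = 61 days.
July 1–29, 1999: 29 days.
Total: 19 + 61 + 29 = 109 days.

109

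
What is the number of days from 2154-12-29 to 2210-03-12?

Day-of-year of December 29, 2154: 363.
Day-of-year of March 12, 2210: 71.
2154 has 365 days, so 365 − 363 = 2 days remain in 2154.
Full years 2155–2209: 42 common + 13 leap = 42×365 + 13×366 = 20088 days.
Total: 2 + 20088 + 71 = 20161 days.

20161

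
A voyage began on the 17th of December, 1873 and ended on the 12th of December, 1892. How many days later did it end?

Day-of-year of December 17, 1873: 351.
Day-of-year of December 12, 1892: 347.
1873 has 365 days, so 365 − 351 = 14 days remain in 1873.
Full years 1874–1891: 14 common + 4 leap = 14×365 + 4×366 = 6574 days.
Total: 14 + 6574 + 347 = 6935 days.

6935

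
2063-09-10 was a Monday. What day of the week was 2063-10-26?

Friday

September 2063: 30 − 10 = 20 days remain.
October 1–26, 2063: 26 days.
Total: 20 + 26 = 46 days.
46 mod 7 = 4, so 4 days after Monday is Friday.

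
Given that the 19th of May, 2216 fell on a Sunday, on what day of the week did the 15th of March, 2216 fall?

Friday

Count forward from the earlier date (March 15, 2216) to the later (May 19, 2216):
March 2216: 31 − 15 = 16 days remain.
Then April (30): 30 days.
May 1–19, 2216: 19 days.
Total: 16 + 30 + 19 = 65 days.
65 mod 7 = 2, so 2 days before Sunday is Friday.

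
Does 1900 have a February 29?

1900 is not a leap year (divisible by 100 but not 400).

No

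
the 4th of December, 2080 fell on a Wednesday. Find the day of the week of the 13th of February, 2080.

Tuesday

Count forward from the earlier date (February 13, 2080) to the later (December 4, 2080):
February 2080: 29 − 13 = 16 days remain (2080 is a leap year, so February has 29 days).
Then 9 full months totalling 275 days.
December 1–4, 2080: 4 days.
Total: 16 + 275 + 4 = 295 days.
295 mod 7 = 1, so 1 day before Wednesday is Tuesday.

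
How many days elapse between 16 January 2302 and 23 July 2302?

January 2302: 31 − 16 = 15 days remain.
Then February 2302 (28), March (31), April (30), May (31), June (30): 28 + 31 + 30 + 31 + 30 = 150 days.
July 1–23, 2302: 23 days.
Total: 15 + 150 + 23 = 188 days.

188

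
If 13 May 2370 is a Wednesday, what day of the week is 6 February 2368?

Count forward from the earlier date (February 6, 2368) to the later (May 13, 2370):
February 6, 2368 → February 6, 2369: 366 days (2368 is a leap year).
February 6, 2369 → February 6, 2370: 365 days.
February 2370: 28 − 6 = 22 days remain (2370 is not a leap year, so February has 28 days).
Then March (31), April (30): 31 + 30 = 61 days.
May 1–13, 2370: 13 days.
Residual: 96 days.
Total: 827 days.
827 mod 7 = 1, so 1 day before Wednesday is Tuesday.

Tuesday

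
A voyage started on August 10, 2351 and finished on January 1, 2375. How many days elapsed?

From August 10, 2351 to August 10, 2374: 23 years, of which 6 contain a Feb 29 — 17×365 + 6×366 = 8401 days.
August 2374: 31 − 10 = 21 days remain.
Then September (30), October (31), November (30), December (31): 30 + 31 + 30 + 31 = 122 days.
January 1, 2375: 1 day.
Residual: 144 days.
Total: 8545 days.

8545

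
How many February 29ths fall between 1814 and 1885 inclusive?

Years divisible by 4: 1816, 1820, …, 1884 — 18 in all.
No century exceptions apply. Count: 18.

18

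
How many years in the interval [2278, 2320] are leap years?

Years divisible by 4 in [2278, 2320]: 2280, 2284, 2288, 2292, 2296, 2300, 2304, 2308, 2312, 2316, 2320.
Of these, 2300 is divisible by 100 but not 400, so not leap.
Leap years: 11 − 1 = 10.

10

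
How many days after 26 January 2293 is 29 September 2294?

611

January 2293: 31 − 26 = 5 days remain.
Then 19 full months totalling 577 days.
September 1–29, 2294: 29 days.
Total: 5 + 577 + 29 = 611 days.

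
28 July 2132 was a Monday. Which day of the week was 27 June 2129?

Count forward from the earlier date (June 27, 2129) to the later (July 28, 2132):
June 27, 2129 → June 27, 2130: 365 days.
June 27, 2130 → June 27, 2131: 365 days.
June 27, 2131 → June 27, 2132: 366 days (2132 is a leap year).
June 2132: 30 − 27 = 3 days remain.
July 1–28, 2132: 28 days.
Residual: 31 days.
Total: 1127 days.
1127 is a multiple of 7, so 27 June 2129 falls on the same weekday: Monday.

Monday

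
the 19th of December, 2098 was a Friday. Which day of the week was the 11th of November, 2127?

Tuesday

Day-of-year of December 19, 2098: 353.
Day-of-year of November 11, 2127: 315.
2098 has 365 days, so 365 − 353 = 12 days remain in 2098.
Full years 2099–2126: 22 common + 6 leap = 22×365 + 6×366 = 10226 days.
Total: 12 + 10226 + 315 = 10553 days.
10553 mod 7 = 4, so 4 days after Friday is Tuesday.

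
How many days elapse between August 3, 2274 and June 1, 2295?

7607

Day-of-year of August 3, 2274: 215.
Day-of-year of June 1, 2295: 152.
2274 has 365 days, so 365 − 215 = 150 days remain in 2274.
Full years 2275–2294: 15 common + 5 leap = 15×365 + 5×366 = 7305 days.
Total: 150 + 7305 + 152 = 7607 days.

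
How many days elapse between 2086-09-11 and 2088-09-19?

739

September 11, 2086 → September 11, 2087: 365 days.
September 11, 2087 → September 11, 2088: 366 days (2088 is a leap year).
Within September 2088: 19 − 11 = 8 days.
Total: 739 days.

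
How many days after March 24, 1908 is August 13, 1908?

March 1908: 31 − 24 = 7 days remain.
Then April (30), May (31), June (30), July (31): 30 + 31 + 30 + 31 = 122 days.
August 1–13, 1908: 13 days.
Total: 7 + 122 + 13 = 142 days.

142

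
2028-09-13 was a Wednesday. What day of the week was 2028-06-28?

Wednesday

Count forward from the earlier date (June 28, 2028) to the later (September 13, 2028):
June 2028: 30 − 28 = 2 days remain.
Then July (31), August (31): 31 + 31 = 62 days.
September 1–13, 2028: 13 days.
Total: 2 + 62 + 13 = 77 days.
77 is a multiple of 7, so 2028-06-28 falls on the same weekday: Wednesday.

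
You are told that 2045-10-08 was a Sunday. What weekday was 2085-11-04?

Sunday

From October 8, 2045 to October 8, 2085: 40 years, of which 10 contain a Feb 29 — 30×365 + 10×366 = 14610 days.
October 2085: 31 − 8 = 23 days remain.
November 1–4, 2085: 4 days.
Residual: 27 days.
Total: 14637 days.
14637 is a multiple of 7, so 2085-11-04 falls on the same weekday: Sunday.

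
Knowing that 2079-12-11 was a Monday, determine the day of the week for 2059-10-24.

Friday

Count forward from the earlier date (October 24, 2059) to the later (December 11, 2079):
From October 24, 2059 to October 24, 2079: 20 years, of which 5 contain a Feb 29 — 15×365 + 5×366 = 7305 days.
October 2079: 31 − 24 = 7 days remain.
Then November (30): 30 days.
December 1–11, 2079: 11 days.
Residual: 48 days.
Total: 7353 days.
7353 mod 7 = 3, so 3 days before Monday is Friday.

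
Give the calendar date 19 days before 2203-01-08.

2202-12-20

Count 19 days before January 8, 2203:
December 2202: 31 − 20 = 11 days remain.
January 1–8, 2203: 8 days.
Residual: 19 days.
Total: 19 days.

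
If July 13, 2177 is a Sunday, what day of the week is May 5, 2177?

Monday

Count forward from the earlier date (May 5, 2177) to the later (July 13, 2177):
May 2177: 31 − 5 = 26 days remain.
Then June (30): 30 days.
July 1–13, 2177: 13 days.
Total: 26 + 30 + 13 = 69 days.
69 mod 7 = 6, so 6 days before Sunday is Monday.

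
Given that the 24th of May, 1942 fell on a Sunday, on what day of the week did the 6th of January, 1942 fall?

Tuesday

Count forward from the earlier date (January 6, 1942) to the later (May 24, 1942):
January 1942: 31 − 6 = 25 days remain.
Then February 1942 (28), March (31), April (30): 28 + 31 + 30 = 89 days.
May 1–24, 1942: 24 days.
Total: 25 + 89 + 24 = 138 days.
138 mod 7 = 5, so 5 days before Sunday is Tuesday.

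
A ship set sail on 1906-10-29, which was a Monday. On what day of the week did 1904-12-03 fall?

Saturday

Count forward from the earlier date (December 3, 1904) to the later (October 29, 1906):
December 3, 1904 → December 3, 1905: 365 days.
December 1905: 31 − 3 = 28 days remain.
Then 9 full months totalling 273 days.
October 1–29, 1906: 29 days.
Residual: 330 days.
Total: 695 days.
695 mod 7 = 2, so 2 days before Monday is Saturday.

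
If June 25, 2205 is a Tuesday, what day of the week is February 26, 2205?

Count forward from the earlier date (February 26, 2205) to the later (June 25, 2205):
February 2205: 28 − 26 = 2 days remain (2205 is not a leap year, so February has 28 days).
Then March (31), April (30), May (31): 31 + 30 + 31 = 92 days.
June 1–25, 2205: 25 days.
Total: 2 + 92 + 25 = 119 days.
119 is a multiple of 7, so February 26, 2205 falls on the same weekday: Tuesday.

Tuesday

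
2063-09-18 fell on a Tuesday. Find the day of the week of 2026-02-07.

Saturday

Count forward from the earlier date (February 7, 2026) to the later (September 18, 2063):
Day-of-year of February 7, 2026: 38.
Day-of-year of September 18, 2063: 261.
2026 has 365 days, so 365 − 38 = 327 days remain in 2026.
Full years 2027–2062: 27 common + 9 leap = 27×365 + 9×366 = 13149 days.
Total: 327 + 13149 + 261 = 13737 days.
13737 mod 7 = 3, so 3 days before Tuesday is Saturday.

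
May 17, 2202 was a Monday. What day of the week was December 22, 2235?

Tuesday

From May 17, 2202 to May 17, 2235: 33 years, of which 8 contain a Feb 29 — 25×365 + 8×366 = 12053 days.
May 2235: 31 − 17 = 14 days remain.
Then June (30), July (31), August (31), September (30), October (31), November (30): 30 + 31 + 31 + 30 + 31 + 30 = 183 days.
December 1–22, 2235: 22 days.
Residual: 219 days.
Total: 12272 days.
12272 mod 7 = 1, so 1 day after Monday is Tuesday.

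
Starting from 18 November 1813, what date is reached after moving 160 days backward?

11 June 1813

Count 160 days before November 18, 1813:
June 1813: 30 − 11 = 19 days remain.
Then July (31), August (31), September (30), October (31): 31 + 31 + 30 + 31 = 123 days.
November 1–18, 1813: 18 days.
Total: 19 + 123 + 18 = 160 days.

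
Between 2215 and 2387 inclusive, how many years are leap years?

42

Years divisible by 4: 2216, 2220, …, 2384 — 43 in all.
Of these, 2300 is divisible by 100 but not 400, so not leap.
Leap years: 43 − 1 = 42.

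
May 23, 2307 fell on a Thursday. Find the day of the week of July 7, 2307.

Sunday

May 2307: 31 − 23 = 8 days remain.
Then June (30): 30 days.
July 1–7, 2307: 7 days.
Total: 8 + 30 + 7 = 45 days.
45 mod 7 = 3, so 3 days after Thursday is Sunday.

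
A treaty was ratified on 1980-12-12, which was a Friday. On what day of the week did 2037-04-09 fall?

Thursday

Day-of-year of December 12, 1980: 347.
Day-of-year of April 9, 2037: 99.
1980 has 366 days, so 366 − 347 = 19 days remain in 1980.
Full years 1981–2036: 42 common + 14 leap = 42×365 + 14×366 = 20454 days.
Total: 19 + 20454 + 99 = 20572 days.
20572 mod 7 = 6, so 6 days after Friday is Thursday.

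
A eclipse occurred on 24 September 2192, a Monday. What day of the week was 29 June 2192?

Friday

Count forward from the earlier date (June 29, 2192) to the later (September 24, 2192):
June 2192: 30 − 29 = 1 day remains.
Then July (31), August (31): 31 + 31 = 62 days.
September 1–24, 2192: 24 days.
Total: 1 + 62 + 24 = 87 days.
87 mod 7 = 3, so 3 days before Monday is Friday.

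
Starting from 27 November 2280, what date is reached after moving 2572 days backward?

12 November 2273

Count 2572 days before November 27, 2280:
From November 12, 2273 to November 12, 2280: 7 years, of which 2 contain a Feb 29 — 5×365 + 2×366 = 2557 days.
Within November 2280: 27 − 12 = 15 days.
Total: 2572 days.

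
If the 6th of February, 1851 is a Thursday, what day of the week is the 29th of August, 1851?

Friday

February 1851: 28 − 6 = 22 days remain (1851 is not a leap year, so February has 28 days).
Then March (31), April (30), May (31), June (30), July (31): 31 + 30 + 31 + 30 + 31 = 153 days.
August 1–29, 1851: 29 days.
Total: 22 + 153 + 29 = 204 days.
204 mod 7 = 1, so 1 day after Thursday is Friday.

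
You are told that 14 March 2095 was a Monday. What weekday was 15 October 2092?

Count forward from the earlier date (October 15, 2092) to the later (March 14, 2095):
Day-of-year of October 15, 2092: 289.
Day-of-year of March 14, 2095: 73.
2092 has 366 days, so 366 − 289 = 77 days remain in 2092.
Full years: 2093: 365; 2094: 365. Sum = 730.
Total: 77 + 730 + 73 = 880 days.
880 mod 7 = 5, so 5 days before Monday is Wednesday.

Wednesday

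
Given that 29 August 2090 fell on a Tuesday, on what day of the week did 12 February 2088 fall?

Count forward from the earlier date (February 12, 2088) to the later (August 29, 2090):
February 2088: 29 − 12 = 17 days remain (2088 is a leap year, so February has 29 days).
Then 29 full months totalling 883 days.
August 1–29, 2090: 29 days.
Total: 17 + 883 + 29 = 929 days.
929 mod 7 = 5, so 5 days before Tuesday is Thursday.

Thursday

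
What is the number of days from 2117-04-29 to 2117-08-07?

April 2117: 30 − 29 = 1 day remains.
Then May (31), June (30), July (31): 31 + 30 + 31 = 92 days.
August 1–7, 2117: 7 days.
Total: 1 + 92 + 7 = 100 days.

100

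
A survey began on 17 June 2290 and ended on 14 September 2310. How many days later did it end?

7393

Day-of-year of June 17, 2290: 168.
Day-of-year of September 14, 2310: 257.
2290 has 365 days, so 365 − 168 = 197 days remain in 2290.
Full years 2291–2309: 15 common + 4 leap = 15×365 + 4×366 = 6939 days.
Total: 197 + 6939 + 257 = 7393 days.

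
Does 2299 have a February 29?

No

2299 is not a leap year.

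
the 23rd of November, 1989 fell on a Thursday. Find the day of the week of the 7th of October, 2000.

Day-of-year of November 23, 1989: 327.
Day-of-year of October 7, 2000: 281.
1989 has 365 days, so 365 − 327 = 38 days remain in 1989.
Full years 1990–1999: 8 common + 2 leap = 8×365 + 2×366 = 3652 days.
Total: 38 + 3652 + 281 = 3971 days.
3971 mod 7 = 2, so 2 days after Thursday is Saturday.

Saturday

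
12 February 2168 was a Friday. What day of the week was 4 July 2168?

February 2168: 29 − 12 = 17 days remain (2168 is a leap year, so February has 29 days).
Then March (31), April (30), May (31), June (30): 31 + 30 + 31 + 30 = 122 days.
July 1–4, 2168: 4 days.
Total: 17 + 122 + 4 = 143 days.
143 mod 7 = 3, so 3 days after Friday is Monday.

Monday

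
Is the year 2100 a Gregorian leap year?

No

2100 is not a leap year (divisible by 100 but not 400).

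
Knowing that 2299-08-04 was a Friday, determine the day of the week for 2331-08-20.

Thursday

Day-of-year of August 4, 2299: 216.
Day-of-year of August 20, 2331: 232.
2299 has 365 days, so 365 − 216 = 149 days remain in 2299.
Full years 2300–2330: 24 common + 7 leap = 24×365 + 7×366 = 11322 days.
Total: 149 + 11322 + 232 = 11703 days.
11703 mod 7 = 6, so 6 days after Friday is Thursday.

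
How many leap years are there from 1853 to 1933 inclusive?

19

Years divisible by 4: 1856, 1860, …, 1932 — 20 in all.
Of these, 1900 is divisible by 100 but not 400, so not leap.
Leap years: 20 − 1 = 19.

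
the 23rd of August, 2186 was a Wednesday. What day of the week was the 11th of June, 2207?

From August 23, 2186 to August 23, 2206: 20 years, of which 4 contain a Feb 29 — 16×365 + 4×366 = 7304 days.
(2200 is not a leap year (divisible by 100 but not 400).)
August 2206: 31 − 23 = 8 days remain.
Then 9 full months totalling 273 days.
June 1–11, 2207: 11 days.
Residual: 292 days.
Total: 7596 days.
7596 mod 7 = 1, so 1 day after Wednesday is Thursday.

Thursday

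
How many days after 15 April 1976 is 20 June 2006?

Day-of-year of April 15, 1976: 106.
Day-of-year of June 20, 2006: 171.
1976 has 366 days, so 366 − 106 = 260 days remain in 1976.
Full years 1977–2005: 22 common + 7 leap = 22×365 + 7×366 = 10592 days.
Total: 260 + 10592 + 171 = 11023 days.

11023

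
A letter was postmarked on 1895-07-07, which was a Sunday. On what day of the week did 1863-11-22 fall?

Sunday

Count forward from the earlier date (November 22, 1863) to the later (July 7, 1895):
From November 22, 1863 to November 22, 1894: 31 years, of which 8 contain a Feb 29 — 23×365 + 8×366 = 11323 days.
November 1894: 30 − 22 = 8 days remain.
Then December (31), January (31), February 1895 (28), March (31), April (30), May (31), June (30): 31 + 31 + 28 + 31 + 30 + 31 + 30 = 212 days.
July 1–7, 1895: 7 days.
Residual: 227 days.
Total: 11550 days.
11550 is a multiple of 7, so 1863-11-22 falls on the same weekday: Sunday.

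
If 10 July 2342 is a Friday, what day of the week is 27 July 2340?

Count forward from the earlier date (July 27, 2340) to the later (July 10, 2342):
July 2340: 31 − 27 = 4 days remain.
Then 23 full months totalling 699 days.
July 1–10, 2342: 10 days.
Total: 4 + 699 + 10 = 713 days.
713 mod 7 = 6, so 6 days before Friday is Saturday.

Saturday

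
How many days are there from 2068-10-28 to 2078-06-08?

3510

Day-of-year of October 28, 2068: 302.
Day-of-year of June 8, 2078: 159.
2068 has 366 days, so 366 − 302 = 64 days remain in 2068.
Full years 2069–2077: 7 common + 2 leap = 7×365 + 2×366 = 3287 days.
Total: 64 + 3287 + 159 = 3510 days.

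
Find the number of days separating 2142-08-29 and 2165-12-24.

8518

Day-of-year of August 29, 2142: 241.
Day-of-year of December 24, 2165: 358.
2142 has 365 days, so 365 − 241 = 124 days remain in 2142.
Full years 2143–2164: 16 common + 6 leap = 16×365 + 6×366 = 8036 days.
Total: 124 + 8036 + 358 = 8518 days.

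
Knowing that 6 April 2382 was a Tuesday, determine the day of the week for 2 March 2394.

Day-of-year of April 6, 2382: 96.
Day-of-year of March 2, 2394: 61.
2382 has 365 days, so 365 − 96 = 269 days remain in 2382.
Full years 2383–2393: 8 common + 3 leap = 8×365 + 3×366 = 4018 days.
Total: 269 + 4018 + 61 = 4348 days.
4348 mod 7 = 1, so 1 day after Tuesday is Wednesday.

Wednesday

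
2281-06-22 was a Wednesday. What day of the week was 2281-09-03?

Saturday

June 2281: 30 − 22 = 8 days remain.
Then July (31), August (31): 31 + 31 = 62 days.
September 1–3, 2281: 3 days.
Total: 8 + 62 + 3 = 73 days.
73 mod 7 = 3, so 3 days after Wednesday is Saturday.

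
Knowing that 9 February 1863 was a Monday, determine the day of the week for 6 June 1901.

Thursday

From February 9, 1863 to February 9, 1901: 38 years, of which 9 contain a Feb 29 — 29×365 + 9×366 = 13879 days.
(1900 is not a leap year (divisible by 100 but not 400).)
February 1901: 28 − 9 = 19 days remain (1901 is not a leap year, so February has 28 days).
Then March (31), April (30), May (31): 31 + 30 + 31 = 92 days.
June 1–6, 1901: 6 days.
Residual: 117 days.
Total: 13996 days.
13996 mod 7 = 3, so 3 days after Monday is Thursday.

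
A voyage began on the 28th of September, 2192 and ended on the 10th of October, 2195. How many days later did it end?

1107

September 28, 2192 → September 28, 2193: 365 days.
September 28, 2193 → September 28, 2194: 365 days.
September 28, 2194 → September 28, 2195: 365 days.
September 2195: 30 − 28 = 2 days remain.
October 1–10, 2195: 10 days.
Residual: 12 days.
Total: 1107 days.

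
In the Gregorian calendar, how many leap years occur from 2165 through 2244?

19

Years divisible by 4: 2168, 2172, …, 2244 — 20 in all.
Of these, 2200 is divisible by 100 but not 400, so not leap.
Leap years: 20 − 1 = 19.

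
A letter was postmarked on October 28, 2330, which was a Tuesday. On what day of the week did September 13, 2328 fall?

Count forward from the earlier date (September 13, 2328) to the later (October 28, 2330):
Day-of-year of September 13, 2328: 257.
Day-of-year of October 28, 2330: 301.
2328 has 366 days, so 366 − 257 = 109 days remain in 2328.
Full years: 2329: 365. Sum = 365.
Total: 109 + 365 + 301 = 775 days.
775 mod 7 = 5, so 5 days before Tuesday is Thursday.

Thursday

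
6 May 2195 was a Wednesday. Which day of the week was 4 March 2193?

Count forward from the earlier date (March 4, 2193) to the later (May 6, 2195):
March 2193: 31 − 4 = 27 days remain.
Then 25 full months totalling 760 days.
May 1–6, 2195: 6 days.
Total: 27 + 760 + 6 = 793 days.
793 mod 7 = 2, so 2 days before Wednesday is Monday.

Monday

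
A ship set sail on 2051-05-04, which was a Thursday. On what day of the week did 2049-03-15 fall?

Monday

Count forward from the earlier date (March 15, 2049) to the later (May 4, 2051):
Day-of-year of March 15, 2049: 74.
Day-of-year of May 4, 2051: 124.
2049 has 365 days, so 365 − 74 = 291 days remain in 2049.
Full years: 2050: 365. Sum = 365.
Total: 291 + 365 + 124 = 780 days.
780 mod 7 = 3, so 3 days before Thursday is Monday.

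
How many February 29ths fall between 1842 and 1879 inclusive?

Years divisible by 4 in [1842, 1879]: 1844, 1848, 1852, 1856, 1860, 1864, 1868, 1872, 1876.
No century exceptions apply. Count: 9.

9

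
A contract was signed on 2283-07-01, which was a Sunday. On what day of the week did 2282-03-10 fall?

Count forward from the earlier date (March 10, 2282) to the later (July 1, 2283):
Day-of-year of March 10, 2282: 69.
Day-of-year of July 1, 2283: 182.
2282 has 365 days, so 365 − 69 = 296 days remain in 2282.
Total: 296 + 182 = 478 days.
478 mod 7 = 2, so 2 days before Sunday is Friday.

Friday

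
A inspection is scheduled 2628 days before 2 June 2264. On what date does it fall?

23 March 2257

Count 2628 days before June 2, 2264:
Day-of-year of March 23, 2257: 82.
Day-of-year of June 2, 2264: 154.
2257 has 365 days, so 365 − 82 = 283 days remain in 2257.
Full years: 2258: 365; 2259: 365; 2260: 366; 2261: 365; 2262: 365; 2263: 365. Sum = 2191.
Total: 283 + 2191 + 154 = 2628 days.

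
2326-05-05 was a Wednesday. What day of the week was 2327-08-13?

Saturday

Day-of-year of May 5, 2326: 125.
Day-of-year of August 13, 2327: 225.
2326 has 365 days, so 365 − 125 = 240 days remain in 2326.
Total: 240 + 225 = 465 days.
465 mod 7 = 3, so 3 days after Wednesday is Saturday.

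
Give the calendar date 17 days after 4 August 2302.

21 August 2302

Count 17 days after August 4, 2302:
Within August 2302: 21 − 4 = 17 days.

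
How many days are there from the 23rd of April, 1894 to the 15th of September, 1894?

April 1894: 30 − 23 = 7 days remain.
Then May (31), June (30), July (31), August (31): 31 + 30 + 31 + 31 = 123 days.
September 1–15, 1894: 15 days.
Total: 7 + 123 + 15 = 145 days.

145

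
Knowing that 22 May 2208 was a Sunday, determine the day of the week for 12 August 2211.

May 22, 2208 → May 22, 2209: 365 days.
May 22, 2209 → May 22, 2210: 365 days.
May 22, 2210 → May 22, 2211: 365 days.
May 2211: 31 − 22 = 9 days remain.
Then June (30), July (31): 30 + 31 = 61 days.
August 1–12, 2211: 12 days.
Residual: 82 days.
Total: 1177 days.
1177 mod 7 = 1, so 1 day after Sunday is Monday.

Monday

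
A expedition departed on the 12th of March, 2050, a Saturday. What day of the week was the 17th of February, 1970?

Tuesday

Count forward from the earlier date (February 17, 1970) to the later (March 12, 2050):
From February 17, 1970 to February 17, 2050: 80 years, of which 20 contain a Feb 29 — 60×365 + 20×366 = 29220 days.
(2000 is a leap year (divisible by 400).)
February 2050: 28 − 17 = 11 days remain (2050 is not a leap year, so February has 28 days).
March 1–12, 2050: 12 days.
Residual: 23 days.
Total: 29243 days.
29243 mod 7 = 4, so 4 days before Saturday is Tuesday.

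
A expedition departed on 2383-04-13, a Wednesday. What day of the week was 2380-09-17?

Count forward from the earlier date (September 17, 2380) to the later (April 13, 2383):
September 17, 2380 → September 17, 2381: 365 days.
September 17, 2381 → September 17, 2382: 365 days.
September 2382: 30 − 17 = 13 days remain.
Then October (31), November (30), December (31), January (31), February 2383 (28), March (31): 31 + 30 + 31 + 31 + 28 + 31 = 182 days.
April 1–13, 2383: 13 days.
Residual: 208 days.
Total: 938 days.
938 is a multiple of 7, so 2380-09-17 falls on the same weekday: Wednesday.

Wednesday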